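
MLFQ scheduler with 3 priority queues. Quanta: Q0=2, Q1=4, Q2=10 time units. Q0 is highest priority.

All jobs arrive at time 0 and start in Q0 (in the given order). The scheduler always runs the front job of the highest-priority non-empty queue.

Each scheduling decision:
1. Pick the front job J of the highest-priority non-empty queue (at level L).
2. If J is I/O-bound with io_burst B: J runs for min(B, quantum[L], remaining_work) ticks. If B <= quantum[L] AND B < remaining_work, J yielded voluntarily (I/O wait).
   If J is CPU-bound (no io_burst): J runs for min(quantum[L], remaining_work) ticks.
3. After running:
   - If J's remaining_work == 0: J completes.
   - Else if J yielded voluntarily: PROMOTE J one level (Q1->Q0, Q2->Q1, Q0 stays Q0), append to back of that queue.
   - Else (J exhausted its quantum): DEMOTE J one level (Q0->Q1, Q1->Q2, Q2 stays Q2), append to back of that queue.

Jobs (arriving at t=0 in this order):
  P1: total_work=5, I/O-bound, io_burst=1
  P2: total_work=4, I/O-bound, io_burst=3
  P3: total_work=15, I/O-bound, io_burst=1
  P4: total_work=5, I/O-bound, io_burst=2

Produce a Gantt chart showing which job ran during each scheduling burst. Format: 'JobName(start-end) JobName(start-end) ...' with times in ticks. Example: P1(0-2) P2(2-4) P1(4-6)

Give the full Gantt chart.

Answer: P1(0-1) P2(1-3) P3(3-4) P4(4-6) P1(6-7) P3(7-8) P4(8-10) P1(10-11) P3(11-12) P4(12-13) P1(13-14) P3(14-15) P1(15-16) P3(16-17) P3(17-18) P3(18-19) P3(19-20) P3(20-21) P3(21-22) P3(22-23) P3(23-24) P3(24-25) P3(25-26) P3(26-27) P2(27-29)

Derivation:
t=0-1: P1@Q0 runs 1, rem=4, I/O yield, promote→Q0. Q0=[P2,P3,P4,P1] Q1=[] Q2=[]
t=1-3: P2@Q0 runs 2, rem=2, quantum used, demote→Q1. Q0=[P3,P4,P1] Q1=[P2] Q2=[]
t=3-4: P3@Q0 runs 1, rem=14, I/O yield, promote→Q0. Q0=[P4,P1,P3] Q1=[P2] Q2=[]
t=4-6: P4@Q0 runs 2, rem=3, I/O yield, promote→Q0. Q0=[P1,P3,P4] Q1=[P2] Q2=[]
t=6-7: P1@Q0 runs 1, rem=3, I/O yield, promote→Q0. Q0=[P3,P4,P1] Q1=[P2] Q2=[]
t=7-8: P3@Q0 runs 1, rem=13, I/O yield, promote→Q0. Q0=[P4,P1,P3] Q1=[P2] Q2=[]
t=8-10: P4@Q0 runs 2, rem=1, I/O yield, promote→Q0. Q0=[P1,P3,P4] Q1=[P2] Q2=[]
t=10-11: P1@Q0 runs 1, rem=2, I/O yield, promote→Q0. Q0=[P3,P4,P1] Q1=[P2] Q2=[]
t=11-12: P3@Q0 runs 1, rem=12, I/O yield, promote→Q0. Q0=[P4,P1,P3] Q1=[P2] Q2=[]
t=12-13: P4@Q0 runs 1, rem=0, completes. Q0=[P1,P3] Q1=[P2] Q2=[]
t=13-14: P1@Q0 runs 1, rem=1, I/O yield, promote→Q0. Q0=[P3,P1] Q1=[P2] Q2=[]
t=14-15: P3@Q0 runs 1, rem=11, I/O yield, promote→Q0. Q0=[P1,P3] Q1=[P2] Q2=[]
t=15-16: P1@Q0 runs 1, rem=0, completes. Q0=[P3] Q1=[P2] Q2=[]
t=16-17: P3@Q0 runs 1, rem=10, I/O yield, promote→Q0. Q0=[P3] Q1=[P2] Q2=[]
t=17-18: P3@Q0 runs 1, rem=9, I/O yield, promote→Q0. Q0=[P3] Q1=[P2] Q2=[]
t=18-19: P3@Q0 runs 1, rem=8, I/O yield, promote→Q0. Q0=[P3] Q1=[P2] Q2=[]
t=19-20: P3@Q0 runs 1, rem=7, I/O yield, promote→Q0. Q0=[P3] Q1=[P2] Q2=[]
t=20-21: P3@Q0 runs 1, rem=6, I/O yield, promote→Q0. Q0=[P3] Q1=[P2] Q2=[]
t=21-22: P3@Q0 runs 1, rem=5, I/O yield, promote→Q0. Q0=[P3] Q1=[P2] Q2=[]
t=22-23: P3@Q0 runs 1, rem=4, I/O yield, promote→Q0. Q0=[P3] Q1=[P2] Q2=[]
t=23-24: P3@Q0 runs 1, rem=3, I/O yield, promote→Q0. Q0=[P3] Q1=[P2] Q2=[]
t=24-25: P3@Q0 runs 1, rem=2, I/O yield, promote→Q0. Q0=[P3] Q1=[P2] Q2=[]
t=25-26: P3@Q0 runs 1, rem=1, I/O yield, promote→Q0. Q0=[P3] Q1=[P2] Q2=[]
t=26-27: P3@Q0 runs 1, rem=0, completes. Q0=[] Q1=[P2] Q2=[]
t=27-29: P2@Q1 runs 2, rem=0, completes. Q0=[] Q1=[] Q2=[]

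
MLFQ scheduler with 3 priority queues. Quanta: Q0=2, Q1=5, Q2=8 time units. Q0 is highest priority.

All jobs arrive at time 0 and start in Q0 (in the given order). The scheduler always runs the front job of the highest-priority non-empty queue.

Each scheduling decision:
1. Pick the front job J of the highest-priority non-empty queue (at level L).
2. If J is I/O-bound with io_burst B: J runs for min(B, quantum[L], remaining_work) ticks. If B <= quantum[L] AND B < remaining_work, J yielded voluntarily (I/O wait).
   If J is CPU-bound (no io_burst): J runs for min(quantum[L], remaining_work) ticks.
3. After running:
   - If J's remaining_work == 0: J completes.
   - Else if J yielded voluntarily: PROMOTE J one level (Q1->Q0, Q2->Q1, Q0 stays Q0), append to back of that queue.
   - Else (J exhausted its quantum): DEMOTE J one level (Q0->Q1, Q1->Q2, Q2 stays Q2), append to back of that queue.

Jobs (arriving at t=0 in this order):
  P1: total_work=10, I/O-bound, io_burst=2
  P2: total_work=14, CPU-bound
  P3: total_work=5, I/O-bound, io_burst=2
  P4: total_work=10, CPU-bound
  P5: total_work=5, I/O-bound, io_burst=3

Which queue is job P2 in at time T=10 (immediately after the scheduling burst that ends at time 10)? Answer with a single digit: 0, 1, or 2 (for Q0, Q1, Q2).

Answer: 1

Derivation:
t=0-2: P1@Q0 runs 2, rem=8, I/O yield, promote→Q0. Q0=[P2,P3,P4,P5,P1] Q1=[] Q2=[]
t=2-4: P2@Q0 runs 2, rem=12, quantum used, demote→Q1. Q0=[P3,P4,P5,P1] Q1=[P2] Q2=[]
t=4-6: P3@Q0 runs 2, rem=3, I/O yield, promote→Q0. Q0=[P4,P5,P1,P3] Q1=[P2] Q2=[]
t=6-8: P4@Q0 runs 2, rem=8, quantum used, demote→Q1. Q0=[P5,P1,P3] Q1=[P2,P4] Q2=[]
t=8-10: P5@Q0 runs 2, rem=3, quantum used, demote→Q1. Q0=[P1,P3] Q1=[P2,P4,P5] Q2=[]
t=10-12: P1@Q0 runs 2, rem=6, I/O yield, promote→Q0. Q0=[P3,P1] Q1=[P2,P4,P5] Q2=[]
t=12-14: P3@Q0 runs 2, rem=1, I/O yield, promote→Q0. Q0=[P1,P3] Q1=[P2,P4,P5] Q2=[]
t=14-16: P1@Q0 runs 2, rem=4, I/O yield, promote→Q0. Q0=[P3,P1] Q1=[P2,P4,P5] Q2=[]
t=16-17: P3@Q0 runs 1, rem=0, completes. Q0=[P1] Q1=[P2,P4,P5] Q2=[]
t=17-19: P1@Q0 runs 2, rem=2, I/O yield, promote→Q0. Q0=[P1] Q1=[P2,P4,P5] Q2=[]
t=19-21: P1@Q0 runs 2, rem=0, completes. Q0=[] Q1=[P2,P4,P5] Q2=[]
t=21-26: P2@Q1 runs 5, rem=7, quantum used, demote→Q2. Q0=[] Q1=[P4,P5] Q2=[P2]
t=26-31: P4@Q1 runs 5, rem=3, quantum used, demote→Q2. Q0=[] Q1=[P5] Q2=[P2,P4]
t=31-34: P5@Q1 runs 3, rem=0, completes. Q0=[] Q1=[] Q2=[P2,P4]
t=34-41: P2@Q2 runs 7, rem=0, completes. Q0=[] Q1=[] Q2=[P4]
t=41-44: P4@Q2 runs 3, rem=0, completes. Q0=[] Q1=[] Q2=[]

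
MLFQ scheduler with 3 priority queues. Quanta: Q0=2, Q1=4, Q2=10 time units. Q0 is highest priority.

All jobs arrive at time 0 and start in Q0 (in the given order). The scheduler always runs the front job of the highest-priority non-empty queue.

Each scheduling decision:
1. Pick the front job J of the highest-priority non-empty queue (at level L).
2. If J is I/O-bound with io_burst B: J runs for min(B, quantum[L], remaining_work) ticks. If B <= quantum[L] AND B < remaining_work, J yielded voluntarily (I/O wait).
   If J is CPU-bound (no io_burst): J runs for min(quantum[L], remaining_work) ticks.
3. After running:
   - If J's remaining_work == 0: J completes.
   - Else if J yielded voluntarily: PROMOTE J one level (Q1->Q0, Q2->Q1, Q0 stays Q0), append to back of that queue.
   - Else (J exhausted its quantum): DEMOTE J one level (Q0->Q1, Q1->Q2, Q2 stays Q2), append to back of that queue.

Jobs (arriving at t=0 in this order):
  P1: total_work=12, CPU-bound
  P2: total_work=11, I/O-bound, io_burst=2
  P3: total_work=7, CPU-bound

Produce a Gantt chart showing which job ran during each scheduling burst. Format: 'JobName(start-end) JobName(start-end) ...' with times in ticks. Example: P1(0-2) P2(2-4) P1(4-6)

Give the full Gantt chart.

t=0-2: P1@Q0 runs 2, rem=10, quantum used, demote→Q1. Q0=[P2,P3] Q1=[P1] Q2=[]
t=2-4: P2@Q0 runs 2, rem=9, I/O yield, promote→Q0. Q0=[P3,P2] Q1=[P1] Q2=[]
t=4-6: P3@Q0 runs 2, rem=5, quantum used, demote→Q1. Q0=[P2] Q1=[P1,P3] Q2=[]
t=6-8: P2@Q0 runs 2, rem=7, I/O yield, promote→Q0. Q0=[P2] Q1=[P1,P3] Q2=[]
t=8-10: P2@Q0 runs 2, rem=5, I/O yield, promote→Q0. Q0=[P2] Q1=[P1,P3] Q2=[]
t=10-12: P2@Q0 runs 2, rem=3, I/O yield, promote→Q0. Q0=[P2] Q1=[P1,P3] Q2=[]
t=12-14: P2@Q0 runs 2, rem=1, I/O yield, promote→Q0. Q0=[P2] Q1=[P1,P3] Q2=[]
t=14-15: P2@Q0 runs 1, rem=0, completes. Q0=[] Q1=[P1,P3] Q2=[]
t=15-19: P1@Q1 runs 4, rem=6, quantum used, demote→Q2. Q0=[] Q1=[P3] Q2=[P1]
t=19-23: P3@Q1 runs 4, rem=1, quantum used, demote→Q2. Q0=[] Q1=[] Q2=[P1,P3]
t=23-29: P1@Q2 runs 6, rem=0, completes. Q0=[] Q1=[] Q2=[P3]
t=29-30: P3@Q2 runs 1, rem=0, completes. Q0=[] Q1=[] Q2=[]

Answer: P1(0-2) P2(2-4) P3(4-6) P2(6-8) P2(8-10) P2(10-12) P2(12-14) P2(14-15) P1(15-19) P3(19-23) P1(23-29) P3(29-30)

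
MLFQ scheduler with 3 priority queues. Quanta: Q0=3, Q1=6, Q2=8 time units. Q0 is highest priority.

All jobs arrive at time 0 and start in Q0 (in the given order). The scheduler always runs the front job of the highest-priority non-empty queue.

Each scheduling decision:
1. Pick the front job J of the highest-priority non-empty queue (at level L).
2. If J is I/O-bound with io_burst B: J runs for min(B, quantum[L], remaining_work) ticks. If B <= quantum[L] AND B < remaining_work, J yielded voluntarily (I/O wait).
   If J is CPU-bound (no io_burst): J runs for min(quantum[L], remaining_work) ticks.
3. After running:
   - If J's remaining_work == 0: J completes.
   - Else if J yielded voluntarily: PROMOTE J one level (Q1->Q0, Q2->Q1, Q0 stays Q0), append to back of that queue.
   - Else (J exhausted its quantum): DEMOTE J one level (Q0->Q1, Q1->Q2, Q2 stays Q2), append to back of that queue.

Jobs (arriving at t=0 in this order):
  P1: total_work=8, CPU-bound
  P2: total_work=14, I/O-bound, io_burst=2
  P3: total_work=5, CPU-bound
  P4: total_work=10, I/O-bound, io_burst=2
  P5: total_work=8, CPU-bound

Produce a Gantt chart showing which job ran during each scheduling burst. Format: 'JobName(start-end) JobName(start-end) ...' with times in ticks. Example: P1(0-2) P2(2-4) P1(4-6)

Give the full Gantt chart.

Answer: P1(0-3) P2(3-5) P3(5-8) P4(8-10) P5(10-13) P2(13-15) P4(15-17) P2(17-19) P4(19-21) P2(21-23) P4(23-25) P2(25-27) P4(27-29) P2(29-31) P2(31-33) P1(33-38) P3(38-40) P5(40-45)

Derivation:
t=0-3: P1@Q0 runs 3, rem=5, quantum used, demote→Q1. Q0=[P2,P3,P4,P5] Q1=[P1] Q2=[]
t=3-5: P2@Q0 runs 2, rem=12, I/O yield, promote→Q0. Q0=[P3,P4,P5,P2] Q1=[P1] Q2=[]
t=5-8: P3@Q0 runs 3, rem=2, quantum used, demote→Q1. Q0=[P4,P5,P2] Q1=[P1,P3] Q2=[]
t=8-10: P4@Q0 runs 2, rem=8, I/O yield, promote→Q0. Q0=[P5,P2,P4] Q1=[P1,P3] Q2=[]
t=10-13: P5@Q0 runs 3, rem=5, quantum used, demote→Q1. Q0=[P2,P4] Q1=[P1,P3,P5] Q2=[]
t=13-15: P2@Q0 runs 2, rem=10, I/O yield, promote→Q0. Q0=[P4,P2] Q1=[P1,P3,P5] Q2=[]
t=15-17: P4@Q0 runs 2, rem=6, I/O yield, promote→Q0. Q0=[P2,P4] Q1=[P1,P3,P5] Q2=[]
t=17-19: P2@Q0 runs 2, rem=8, I/O yield, promote→Q0. Q0=[P4,P2] Q1=[P1,P3,P5] Q2=[]
t=19-21: P4@Q0 runs 2, rem=4, I/O yield, promote→Q0. Q0=[P2,P4] Q1=[P1,P3,P5] Q2=[]
t=21-23: P2@Q0 runs 2, rem=6, I/O yield, promote→Q0. Q0=[P4,P2] Q1=[P1,P3,P5] Q2=[]
t=23-25: P4@Q0 runs 2, rem=2, I/O yield, promote→Q0. Q0=[P2,P4] Q1=[P1,P3,P5] Q2=[]
t=25-27: P2@Q0 runs 2, rem=4, I/O yield, promote→Q0. Q0=[P4,P2] Q1=[P1,P3,P5] Q2=[]
t=27-29: P4@Q0 runs 2, rem=0, completes. Q0=[P2] Q1=[P1,P3,P5] Q2=[]
t=29-31: P2@Q0 runs 2, rem=2, I/O yield, promote→Q0. Q0=[P2] Q1=[P1,P3,P5] Q2=[]
t=31-33: P2@Q0 runs 2, rem=0, completes. Q0=[] Q1=[P1,P3,P5] Q2=[]
t=33-38: P1@Q1 runs 5, rem=0, completes. Q0=[] Q1=[P3,P5] Q2=[]
t=38-40: P3@Q1 runs 2, rem=0, completes. Q0=[] Q1=[P5] Q2=[]
t=40-45: P5@Q1 runs 5, rem=0, completes. Q0=[] Q1=[] Q2=[]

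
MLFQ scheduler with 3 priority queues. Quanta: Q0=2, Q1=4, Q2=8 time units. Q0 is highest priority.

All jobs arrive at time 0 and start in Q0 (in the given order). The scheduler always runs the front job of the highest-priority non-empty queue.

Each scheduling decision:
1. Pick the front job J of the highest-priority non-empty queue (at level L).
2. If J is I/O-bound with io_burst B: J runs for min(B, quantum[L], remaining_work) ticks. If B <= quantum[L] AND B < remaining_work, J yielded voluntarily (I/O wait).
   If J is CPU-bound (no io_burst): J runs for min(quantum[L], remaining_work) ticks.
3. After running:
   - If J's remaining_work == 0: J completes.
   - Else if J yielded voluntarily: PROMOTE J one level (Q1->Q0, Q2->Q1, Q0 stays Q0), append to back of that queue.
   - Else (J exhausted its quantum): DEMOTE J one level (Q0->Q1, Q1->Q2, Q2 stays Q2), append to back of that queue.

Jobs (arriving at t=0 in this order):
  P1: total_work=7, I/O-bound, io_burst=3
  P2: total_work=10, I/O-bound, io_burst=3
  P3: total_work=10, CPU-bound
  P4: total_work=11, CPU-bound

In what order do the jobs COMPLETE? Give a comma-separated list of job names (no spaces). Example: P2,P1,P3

t=0-2: P1@Q0 runs 2, rem=5, quantum used, demote→Q1. Q0=[P2,P3,P4] Q1=[P1] Q2=[]
t=2-4: P2@Q0 runs 2, rem=8, quantum used, demote→Q1. Q0=[P3,P4] Q1=[P1,P2] Q2=[]
t=4-6: P3@Q0 runs 2, rem=8, quantum used, demote→Q1. Q0=[P4] Q1=[P1,P2,P3] Q2=[]
t=6-8: P4@Q0 runs 2, rem=9, quantum used, demote→Q1. Q0=[] Q1=[P1,P2,P3,P4] Q2=[]
t=8-11: P1@Q1 runs 3, rem=2, I/O yield, promote→Q0. Q0=[P1] Q1=[P2,P3,P4] Q2=[]
t=11-13: P1@Q0 runs 2, rem=0, completes. Q0=[] Q1=[P2,P3,P4] Q2=[]
t=13-16: P2@Q1 runs 3, rem=5, I/O yield, promote→Q0. Q0=[P2] Q1=[P3,P4] Q2=[]
t=16-18: P2@Q0 runs 2, rem=3, quantum used, demote→Q1. Q0=[] Q1=[P3,P4,P2] Q2=[]
t=18-22: P3@Q1 runs 4, rem=4, quantum used, demote→Q2. Q0=[] Q1=[P4,P2] Q2=[P3]
t=22-26: P4@Q1 runs 4, rem=5, quantum used, demote→Q2. Q0=[] Q1=[P2] Q2=[P3,P4]
t=26-29: P2@Q1 runs 3, rem=0, completes. Q0=[] Q1=[] Q2=[P3,P4]
t=29-33: P3@Q2 runs 4, rem=0, completes. Q0=[] Q1=[] Q2=[P4]
t=33-38: P4@Q2 runs 5, rem=0, completes. Q0=[] Q1=[] Q2=[]

Answer: P1,P2,P3,P4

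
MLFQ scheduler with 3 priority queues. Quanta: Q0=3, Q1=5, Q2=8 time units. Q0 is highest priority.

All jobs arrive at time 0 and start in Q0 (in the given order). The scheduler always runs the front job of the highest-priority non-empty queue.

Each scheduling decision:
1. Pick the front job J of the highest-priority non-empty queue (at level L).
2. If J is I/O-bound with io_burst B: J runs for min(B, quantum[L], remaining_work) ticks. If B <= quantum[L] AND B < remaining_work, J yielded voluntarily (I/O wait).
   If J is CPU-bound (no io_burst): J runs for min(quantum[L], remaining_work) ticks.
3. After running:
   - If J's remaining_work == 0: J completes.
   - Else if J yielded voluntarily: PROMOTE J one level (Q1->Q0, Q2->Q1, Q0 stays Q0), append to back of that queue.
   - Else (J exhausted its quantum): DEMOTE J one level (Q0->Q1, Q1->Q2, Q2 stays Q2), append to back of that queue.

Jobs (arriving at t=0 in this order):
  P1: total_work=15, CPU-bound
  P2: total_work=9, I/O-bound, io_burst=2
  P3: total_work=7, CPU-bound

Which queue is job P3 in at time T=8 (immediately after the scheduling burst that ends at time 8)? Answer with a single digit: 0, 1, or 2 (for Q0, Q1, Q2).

t=0-3: P1@Q0 runs 3, rem=12, quantum used, demote→Q1. Q0=[P2,P3] Q1=[P1] Q2=[]
t=3-5: P2@Q0 runs 2, rem=7, I/O yield, promote→Q0. Q0=[P3,P2] Q1=[P1] Q2=[]
t=5-8: P3@Q0 runs 3, rem=4, quantum used, demote→Q1. Q0=[P2] Q1=[P1,P3] Q2=[]
t=8-10: P2@Q0 runs 2, rem=5, I/O yield, promote→Q0. Q0=[P2] Q1=[P1,P3] Q2=[]
t=10-12: P2@Q0 runs 2, rem=3, I/O yield, promote→Q0. Q0=[P2] Q1=[P1,P3] Q2=[]
t=12-14: P2@Q0 runs 2, rem=1, I/O yield, promote→Q0. Q0=[P2] Q1=[P1,P3] Q2=[]
t=14-15: P2@Q0 runs 1, rem=0, completes. Q0=[] Q1=[P1,P3] Q2=[]
t=15-20: P1@Q1 runs 5, rem=7, quantum used, demote→Q2. Q0=[] Q1=[P3] Q2=[P1]
t=20-24: P3@Q1 runs 4, rem=0, completes. Q0=[] Q1=[] Q2=[P1]
t=24-31: P1@Q2 runs 7, rem=0, completes. Q0=[] Q1=[] Q2=[]

Answer: 1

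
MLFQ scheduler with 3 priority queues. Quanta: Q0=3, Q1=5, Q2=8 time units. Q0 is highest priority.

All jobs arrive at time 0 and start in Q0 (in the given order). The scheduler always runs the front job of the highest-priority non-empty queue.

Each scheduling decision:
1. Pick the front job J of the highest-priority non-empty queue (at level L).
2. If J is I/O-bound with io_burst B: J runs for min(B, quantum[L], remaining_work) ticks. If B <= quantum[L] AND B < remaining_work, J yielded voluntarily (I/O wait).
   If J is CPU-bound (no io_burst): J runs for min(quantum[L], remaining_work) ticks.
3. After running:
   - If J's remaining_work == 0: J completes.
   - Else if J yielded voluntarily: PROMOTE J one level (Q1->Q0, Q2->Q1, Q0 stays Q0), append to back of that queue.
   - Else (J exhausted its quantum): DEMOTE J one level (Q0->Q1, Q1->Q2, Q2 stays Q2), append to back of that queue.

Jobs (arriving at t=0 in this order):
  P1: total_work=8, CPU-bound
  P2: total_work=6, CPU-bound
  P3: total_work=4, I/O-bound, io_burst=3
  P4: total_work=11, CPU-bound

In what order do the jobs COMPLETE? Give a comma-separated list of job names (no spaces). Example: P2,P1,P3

Answer: P3,P1,P2,P4

Derivation:
t=0-3: P1@Q0 runs 3, rem=5, quantum used, demote→Q1. Q0=[P2,P3,P4] Q1=[P1] Q2=[]
t=3-6: P2@Q0 runs 3, rem=3, quantum used, demote→Q1. Q0=[P3,P4] Q1=[P1,P2] Q2=[]
t=6-9: P3@Q0 runs 3, rem=1, I/O yield, promote→Q0. Q0=[P4,P3] Q1=[P1,P2] Q2=[]
t=9-12: P4@Q0 runs 3, rem=8, quantum used, demote→Q1. Q0=[P3] Q1=[P1,P2,P4] Q2=[]
t=12-13: P3@Q0 runs 1, rem=0, completes. Q0=[] Q1=[P1,P2,P4] Q2=[]
t=13-18: P1@Q1 runs 5, rem=0, completes. Q0=[] Q1=[P2,P4] Q2=[]
t=18-21: P2@Q1 runs 3, rem=0, completes. Q0=[] Q1=[P4] Q2=[]
t=21-26: P4@Q1 runs 5, rem=3, quantum used, demote→Q2. Q0=[] Q1=[] Q2=[P4]
t=26-29: P4@Q2 runs 3, rem=0, completes. Q0=[] Q1=[] Q2=[]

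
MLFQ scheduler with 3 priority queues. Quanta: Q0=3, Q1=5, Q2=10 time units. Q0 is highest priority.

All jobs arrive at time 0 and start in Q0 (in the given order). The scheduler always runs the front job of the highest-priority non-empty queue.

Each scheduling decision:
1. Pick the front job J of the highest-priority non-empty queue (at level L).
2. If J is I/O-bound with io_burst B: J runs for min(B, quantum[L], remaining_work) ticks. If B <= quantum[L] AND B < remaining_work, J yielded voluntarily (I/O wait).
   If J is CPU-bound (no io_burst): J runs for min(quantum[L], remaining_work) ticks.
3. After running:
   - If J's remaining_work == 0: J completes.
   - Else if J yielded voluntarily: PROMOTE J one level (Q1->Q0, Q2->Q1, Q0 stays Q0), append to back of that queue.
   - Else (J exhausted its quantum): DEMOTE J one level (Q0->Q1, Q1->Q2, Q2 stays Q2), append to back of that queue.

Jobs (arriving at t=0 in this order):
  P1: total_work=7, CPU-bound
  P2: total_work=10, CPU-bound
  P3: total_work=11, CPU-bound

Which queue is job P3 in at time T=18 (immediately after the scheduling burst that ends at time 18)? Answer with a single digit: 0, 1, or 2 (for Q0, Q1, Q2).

t=0-3: P1@Q0 runs 3, rem=4, quantum used, demote→Q1. Q0=[P2,P3] Q1=[P1] Q2=[]
t=3-6: P2@Q0 runs 3, rem=7, quantum used, demote→Q1. Q0=[P3] Q1=[P1,P2] Q2=[]
t=6-9: P3@Q0 runs 3, rem=8, quantum used, demote→Q1. Q0=[] Q1=[P1,P2,P3] Q2=[]
t=9-13: P1@Q1 runs 4, rem=0, completes. Q0=[] Q1=[P2,P3] Q2=[]
t=13-18: P2@Q1 runs 5, rem=2, quantum used, demote→Q2. Q0=[] Q1=[P3] Q2=[P2]
t=18-23: P3@Q1 runs 5, rem=3, quantum used, demote→Q2. Q0=[] Q1=[] Q2=[P2,P3]
t=23-25: P2@Q2 runs 2, rem=0, completes. Q0=[] Q1=[] Q2=[P3]
t=25-28: P3@Q2 runs 3, rem=0, completes. Q0=[] Q1=[] Q2=[]

Answer: 1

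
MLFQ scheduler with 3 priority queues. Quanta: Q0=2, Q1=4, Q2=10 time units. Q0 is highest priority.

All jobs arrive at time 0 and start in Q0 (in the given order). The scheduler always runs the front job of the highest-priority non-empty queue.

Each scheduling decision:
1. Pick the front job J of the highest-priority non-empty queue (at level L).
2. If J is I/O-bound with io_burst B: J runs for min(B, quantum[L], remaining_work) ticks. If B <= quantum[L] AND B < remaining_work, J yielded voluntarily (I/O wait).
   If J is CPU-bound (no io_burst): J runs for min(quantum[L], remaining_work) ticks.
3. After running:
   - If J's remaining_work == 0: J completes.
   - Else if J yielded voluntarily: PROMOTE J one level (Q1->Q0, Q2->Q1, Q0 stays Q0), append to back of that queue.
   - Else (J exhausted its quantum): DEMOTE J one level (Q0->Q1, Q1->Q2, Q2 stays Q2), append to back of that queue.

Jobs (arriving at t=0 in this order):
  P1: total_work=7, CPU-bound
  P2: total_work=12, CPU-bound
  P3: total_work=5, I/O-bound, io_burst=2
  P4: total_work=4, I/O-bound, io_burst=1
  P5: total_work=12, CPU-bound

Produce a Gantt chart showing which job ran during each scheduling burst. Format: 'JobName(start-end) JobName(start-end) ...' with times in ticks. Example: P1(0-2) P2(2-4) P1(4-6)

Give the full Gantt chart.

t=0-2: P1@Q0 runs 2, rem=5, quantum used, demote→Q1. Q0=[P2,P3,P4,P5] Q1=[P1] Q2=[]
t=2-4: P2@Q0 runs 2, rem=10, quantum used, demote→Q1. Q0=[P3,P4,P5] Q1=[P1,P2] Q2=[]
t=4-6: P3@Q0 runs 2, rem=3, I/O yield, promote→Q0. Q0=[P4,P5,P3] Q1=[P1,P2] Q2=[]
t=6-7: P4@Q0 runs 1, rem=3, I/O yield, promote→Q0. Q0=[P5,P3,P4] Q1=[P1,P2] Q2=[]
t=7-9: P5@Q0 runs 2, rem=10, quantum used, demote→Q1. Q0=[P3,P4] Q1=[P1,P2,P5] Q2=[]
t=9-11: P3@Q0 runs 2, rem=1, I/O yield, promote→Q0. Q0=[P4,P3] Q1=[P1,P2,P5] Q2=[]
t=11-12: P4@Q0 runs 1, rem=2, I/O yield, promote→Q0. Q0=[P3,P4] Q1=[P1,P2,P5] Q2=[]
t=12-13: P3@Q0 runs 1, rem=0, completes. Q0=[P4] Q1=[P1,P2,P5] Q2=[]
t=13-14: P4@Q0 runs 1, rem=1, I/O yield, promote→Q0. Q0=[P4] Q1=[P1,P2,P5] Q2=[]
t=14-15: P4@Q0 runs 1, rem=0, completes. Q0=[] Q1=[P1,P2,P5] Q2=[]
t=15-19: P1@Q1 runs 4, rem=1, quantum used, demote→Q2. Q0=[] Q1=[P2,P5] Q2=[P1]
t=19-23: P2@Q1 runs 4, rem=6, quantum used, demote→Q2. Q0=[] Q1=[P5] Q2=[P1,P2]
t=23-27: P5@Q1 runs 4, rem=6, quantum used, demote→Q2. Q0=[] Q1=[] Q2=[P1,P2,P5]
t=27-28: P1@Q2 runs 1, rem=0, completes. Q0=[] Q1=[] Q2=[P2,P5]
t=28-34: P2@Q2 runs 6, rem=0, completes. Q0=[] Q1=[] Q2=[P5]
t=34-40: P5@Q2 runs 6, rem=0, completes. Q0=[] Q1=[] Q2=[]

Answer: P1(0-2) P2(2-4) P3(4-6) P4(6-7) P5(7-9) P3(9-11) P4(11-12) P3(12-13) P4(13-14) P4(14-15) P1(15-19) P2(19-23) P5(23-27) P1(27-28) P2(28-34) P5(34-40)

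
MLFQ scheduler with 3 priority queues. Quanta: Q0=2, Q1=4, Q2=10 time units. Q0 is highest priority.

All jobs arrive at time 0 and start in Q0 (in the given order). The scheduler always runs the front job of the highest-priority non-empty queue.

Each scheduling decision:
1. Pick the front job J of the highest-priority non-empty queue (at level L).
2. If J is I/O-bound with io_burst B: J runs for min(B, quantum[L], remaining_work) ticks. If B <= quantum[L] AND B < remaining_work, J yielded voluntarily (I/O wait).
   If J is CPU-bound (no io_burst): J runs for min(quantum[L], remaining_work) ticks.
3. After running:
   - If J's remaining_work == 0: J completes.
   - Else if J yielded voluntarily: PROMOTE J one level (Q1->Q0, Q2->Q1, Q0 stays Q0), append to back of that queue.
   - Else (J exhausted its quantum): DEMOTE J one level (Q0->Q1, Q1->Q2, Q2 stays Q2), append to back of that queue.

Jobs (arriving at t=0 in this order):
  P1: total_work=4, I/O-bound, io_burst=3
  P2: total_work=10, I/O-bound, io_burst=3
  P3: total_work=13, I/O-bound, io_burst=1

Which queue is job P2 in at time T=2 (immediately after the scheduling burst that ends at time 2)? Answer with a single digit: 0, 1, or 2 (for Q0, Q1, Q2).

t=0-2: P1@Q0 runs 2, rem=2, quantum used, demote→Q1. Q0=[P2,P3] Q1=[P1] Q2=[]
t=2-4: P2@Q0 runs 2, rem=8, quantum used, demote→Q1. Q0=[P3] Q1=[P1,P2] Q2=[]
t=4-5: P3@Q0 runs 1, rem=12, I/O yield, promote→Q0. Q0=[P3] Q1=[P1,P2] Q2=[]
t=5-6: P3@Q0 runs 1, rem=11, I/O yield, promote→Q0. Q0=[P3] Q1=[P1,P2] Q2=[]
t=6-7: P3@Q0 runs 1, rem=10, I/O yield, promote→Q0. Q0=[P3] Q1=[P1,P2] Q2=[]
t=7-8: P3@Q0 runs 1, rem=9, I/O yield, promote→Q0. Q0=[P3] Q1=[P1,P2] Q2=[]
t=8-9: P3@Q0 runs 1, rem=8, I/O yield, promote→Q0. Q0=[P3] Q1=[P1,P2] Q2=[]
t=9-10: P3@Q0 runs 1, rem=7, I/O yield, promote→Q0. Q0=[P3] Q1=[P1,P2] Q2=[]
t=10-11: P3@Q0 runs 1, rem=6, I/O yield, promote→Q0. Q0=[P3] Q1=[P1,P2] Q2=[]
t=11-12: P3@Q0 runs 1, rem=5, I/O yield, promote→Q0. Q0=[P3] Q1=[P1,P2] Q2=[]
t=12-13: P3@Q0 runs 1, rem=4, I/O yield, promote→Q0. Q0=[P3] Q1=[P1,P2] Q2=[]
t=13-14: P3@Q0 runs 1, rem=3, I/O yield, promote→Q0. Q0=[P3] Q1=[P1,P2] Q2=[]
t=14-15: P3@Q0 runs 1, rem=2, I/O yield, promote→Q0. Q0=[P3] Q1=[P1,P2] Q2=[]
t=15-16: P3@Q0 runs 1, rem=1, I/O yield, promote→Q0. Q0=[P3] Q1=[P1,P2] Q2=[]
t=16-17: P3@Q0 runs 1, rem=0, completes. Q0=[] Q1=[P1,P2] Q2=[]
t=17-19: P1@Q1 runs 2, rem=0, completes. Q0=[] Q1=[P2] Q2=[]
t=19-22: P2@Q1 runs 3, rem=5, I/O yield, promote→Q0. Q0=[P2] Q1=[] Q2=[]
t=22-24: P2@Q0 runs 2, rem=3, quantum used, demote→Q1. Q0=[] Q1=[P2] Q2=[]
t=24-27: P2@Q1 runs 3, rem=0, completes. Q0=[] Q1=[] Q2=[]

Answer: 0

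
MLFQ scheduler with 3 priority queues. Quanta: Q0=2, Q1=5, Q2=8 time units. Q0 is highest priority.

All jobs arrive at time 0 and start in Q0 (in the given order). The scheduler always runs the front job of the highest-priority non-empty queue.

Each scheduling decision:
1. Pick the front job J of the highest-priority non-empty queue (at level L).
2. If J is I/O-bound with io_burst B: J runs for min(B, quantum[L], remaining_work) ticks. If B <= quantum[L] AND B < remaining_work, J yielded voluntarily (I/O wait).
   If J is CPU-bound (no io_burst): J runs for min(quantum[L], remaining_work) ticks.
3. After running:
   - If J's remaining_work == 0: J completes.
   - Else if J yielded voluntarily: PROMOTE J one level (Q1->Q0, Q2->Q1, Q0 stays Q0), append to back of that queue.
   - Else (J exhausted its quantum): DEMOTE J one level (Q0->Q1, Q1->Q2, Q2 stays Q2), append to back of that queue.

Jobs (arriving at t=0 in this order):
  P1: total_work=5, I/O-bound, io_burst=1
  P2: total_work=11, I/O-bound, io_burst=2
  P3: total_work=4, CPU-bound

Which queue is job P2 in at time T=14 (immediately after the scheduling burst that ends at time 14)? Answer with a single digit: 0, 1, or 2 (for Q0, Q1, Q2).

t=0-1: P1@Q0 runs 1, rem=4, I/O yield, promote→Q0. Q0=[P2,P3,P1] Q1=[] Q2=[]
t=1-3: P2@Q0 runs 2, rem=9, I/O yield, promote→Q0. Q0=[P3,P1,P2] Q1=[] Q2=[]
t=3-5: P3@Q0 runs 2, rem=2, quantum used, demote→Q1. Q0=[P1,P2] Q1=[P3] Q2=[]
t=5-6: P1@Q0 runs 1, rem=3, I/O yield, promote→Q0. Q0=[P2,P1] Q1=[P3] Q2=[]
t=6-8: P2@Q0 runs 2, rem=7, I/O yield, promote→Q0. Q0=[P1,P2] Q1=[P3] Q2=[]
t=8-9: P1@Q0 runs 1, rem=2, I/O yield, promote→Q0. Q0=[P2,P1] Q1=[P3] Q2=[]
t=9-11: P2@Q0 runs 2, rem=5, I/O yield, promote→Q0. Q0=[P1,P2] Q1=[P3] Q2=[]
t=11-12: P1@Q0 runs 1, rem=1, I/O yield, promote→Q0. Q0=[P2,P1] Q1=[P3] Q2=[]
t=12-14: P2@Q0 runs 2, rem=3, I/O yield, promote→Q0. Q0=[P1,P2] Q1=[P3] Q2=[]
t=14-15: P1@Q0 runs 1, rem=0, completes. Q0=[P2] Q1=[P3] Q2=[]
t=15-17: P2@Q0 runs 2, rem=1, I/O yield, promote→Q0. Q0=[P2] Q1=[P3] Q2=[]
t=17-18: P2@Q0 runs 1, rem=0, completes. Q0=[] Q1=[P3] Q2=[]
t=18-20: P3@Q1 runs 2, rem=0, completes. Q0=[] Q1=[] Q2=[]

Answer: 0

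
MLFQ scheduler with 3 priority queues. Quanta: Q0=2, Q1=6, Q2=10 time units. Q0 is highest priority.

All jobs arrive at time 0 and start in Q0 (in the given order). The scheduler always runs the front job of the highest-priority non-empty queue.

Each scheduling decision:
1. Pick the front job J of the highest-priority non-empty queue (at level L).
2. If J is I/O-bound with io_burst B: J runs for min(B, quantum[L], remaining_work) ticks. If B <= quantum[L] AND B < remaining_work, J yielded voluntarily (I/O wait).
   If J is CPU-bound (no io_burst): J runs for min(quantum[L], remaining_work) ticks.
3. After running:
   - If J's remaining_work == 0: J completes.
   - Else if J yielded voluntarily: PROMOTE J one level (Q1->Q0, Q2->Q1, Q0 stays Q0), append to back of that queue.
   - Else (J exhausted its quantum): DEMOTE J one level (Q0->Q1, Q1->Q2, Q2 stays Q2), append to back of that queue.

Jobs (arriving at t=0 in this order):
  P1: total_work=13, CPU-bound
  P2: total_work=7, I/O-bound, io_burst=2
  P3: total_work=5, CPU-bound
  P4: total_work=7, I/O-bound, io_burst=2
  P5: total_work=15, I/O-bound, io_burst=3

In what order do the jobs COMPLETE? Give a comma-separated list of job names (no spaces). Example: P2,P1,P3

Answer: P2,P4,P3,P5,P1

Derivation:
t=0-2: P1@Q0 runs 2, rem=11, quantum used, demote→Q1. Q0=[P2,P3,P4,P5] Q1=[P1] Q2=[]
t=2-4: P2@Q0 runs 2, rem=5, I/O yield, promote→Q0. Q0=[P3,P4,P5,P2] Q1=[P1] Q2=[]
t=4-6: P3@Q0 runs 2, rem=3, quantum used, demote→Q1. Q0=[P4,P5,P2] Q1=[P1,P3] Q2=[]
t=6-8: P4@Q0 runs 2, rem=5, I/O yield, promote→Q0. Q0=[P5,P2,P4] Q1=[P1,P3] Q2=[]
t=8-10: P5@Q0 runs 2, rem=13, quantum used, demote→Q1. Q0=[P2,P4] Q1=[P1,P3,P5] Q2=[]
t=10-12: P2@Q0 runs 2, rem=3, I/O yield, promote→Q0. Q0=[P4,P2] Q1=[P1,P3,P5] Q2=[]
t=12-14: P4@Q0 runs 2, rem=3, I/O yield, promote→Q0. Q0=[P2,P4] Q1=[P1,P3,P5] Q2=[]
t=14-16: P2@Q0 runs 2, rem=1, I/O yield, promote→Q0. Q0=[P4,P2] Q1=[P1,P3,P5] Q2=[]
t=16-18: P4@Q0 runs 2, rem=1, I/O yield, promote→Q0. Q0=[P2,P4] Q1=[P1,P3,P5] Q2=[]
t=18-19: P2@Q0 runs 1, rem=0, completes. Q0=[P4] Q1=[P1,P3,P5] Q2=[]
t=19-20: P4@Q0 runs 1, rem=0, completes. Q0=[] Q1=[P1,P3,P5] Q2=[]
t=20-26: P1@Q1 runs 6, rem=5, quantum used, demote→Q2. Q0=[] Q1=[P3,P5] Q2=[P1]
t=26-29: P3@Q1 runs 3, rem=0, completes. Q0=[] Q1=[P5] Q2=[P1]
t=29-32: P5@Q1 runs 3, rem=10, I/O yield, promote→Q0. Q0=[P5] Q1=[] Q2=[P1]
t=32-34: P5@Q0 runs 2, rem=8, quantum used, demote→Q1. Q0=[] Q1=[P5] Q2=[P1]
t=34-37: P5@Q1 runs 3, rem=5, I/O yield, promote→Q0. Q0=[P5] Q1=[] Q2=[P1]
t=37-39: P5@Q0 runs 2, rem=3, quantum used, demote→Q1. Q0=[] Q1=[P5] Q2=[P1]
t=39-42: P5@Q1 runs 3, rem=0, completes. Q0=[] Q1=[] Q2=[P1]
t=42-47: P1@Q2 runs 5, rem=0, completes. Q0=[] Q1=[] Q2=[]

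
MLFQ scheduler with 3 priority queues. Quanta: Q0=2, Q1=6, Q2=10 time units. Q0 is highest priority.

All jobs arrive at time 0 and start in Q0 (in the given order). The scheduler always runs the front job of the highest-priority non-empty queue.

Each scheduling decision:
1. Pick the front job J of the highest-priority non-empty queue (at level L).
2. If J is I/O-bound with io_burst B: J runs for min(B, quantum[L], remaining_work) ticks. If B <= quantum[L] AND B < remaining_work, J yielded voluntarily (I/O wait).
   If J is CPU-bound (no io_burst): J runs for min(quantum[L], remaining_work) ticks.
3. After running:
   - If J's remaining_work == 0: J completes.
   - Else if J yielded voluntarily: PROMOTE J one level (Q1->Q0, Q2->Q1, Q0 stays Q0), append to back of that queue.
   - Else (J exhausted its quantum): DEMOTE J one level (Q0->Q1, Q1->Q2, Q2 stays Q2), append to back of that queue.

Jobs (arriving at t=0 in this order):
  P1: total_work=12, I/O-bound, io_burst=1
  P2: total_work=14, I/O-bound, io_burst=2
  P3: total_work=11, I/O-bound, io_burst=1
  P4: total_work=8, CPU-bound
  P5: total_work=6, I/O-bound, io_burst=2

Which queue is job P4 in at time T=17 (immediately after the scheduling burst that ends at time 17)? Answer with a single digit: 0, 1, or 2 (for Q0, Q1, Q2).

Answer: 1

Derivation:
t=0-1: P1@Q0 runs 1, rem=11, I/O yield, promote→Q0. Q0=[P2,P3,P4,P5,P1] Q1=[] Q2=[]
t=1-3: P2@Q0 runs 2, rem=12, I/O yield, promote→Q0. Q0=[P3,P4,P5,P1,P2] Q1=[] Q2=[]
t=3-4: P3@Q0 runs 1, rem=10, I/O yield, promote→Q0. Q0=[P4,P5,P1,P2,P3] Q1=[] Q2=[]
t=4-6: P4@Q0 runs 2, rem=6, quantum used, demote→Q1. Q0=[P5,P1,P2,P3] Q1=[P4] Q2=[]
t=6-8: P5@Q0 runs 2, rem=4, I/O yield, promote→Q0. Q0=[P1,P2,P3,P5] Q1=[P4] Q2=[]
t=8-9: P1@Q0 runs 1, rem=10, I/O yield, promote→Q0. Q0=[P2,P3,P5,P1] Q1=[P4] Q2=[]
t=9-11: P2@Q0 runs 2, rem=10, I/O yield, promote→Q0. Q0=[P3,P5,P1,P2] Q1=[P4] Q2=[]
t=11-12: P3@Q0 runs 1, rem=9, I/O yield, promote→Q0. Q0=[P5,P1,P2,P3] Q1=[P4] Q2=[]
t=12-14: P5@Q0 runs 2, rem=2, I/O yield, promote→Q0. Q0=[P1,P2,P3,P5] Q1=[P4] Q2=[]
t=14-15: P1@Q0 runs 1, rem=9, I/O yield, promote→Q0. Q0=[P2,P3,P5,P1] Q1=[P4] Q2=[]
t=15-17: P2@Q0 runs 2, rem=8, I/O yield, promote→Q0. Q0=[P3,P5,P1,P2] Q1=[P4] Q2=[]
t=17-18: P3@Q0 runs 1, rem=8, I/O yield, promote→Q0. Q0=[P5,P1,P2,P3] Q1=[P4] Q2=[]
t=18-20: P5@Q0 runs 2, rem=0, completes. Q0=[P1,P2,P3] Q1=[P4] Q2=[]
t=20-21: P1@Q0 runs 1, rem=8, I/O yield, promote→Q0. Q0=[P2,P3,P1] Q1=[P4] Q2=[]
t=21-23: P2@Q0 runs 2, rem=6, I/O yield, promote→Q0. Q0=[P3,P1,P2] Q1=[P4] Q2=[]
t=23-24: P3@Q0 runs 1, rem=7, I/O yield, promote→Q0. Q0=[P1,P2,P3] Q1=[P4] Q2=[]
t=24-25: P1@Q0 runs 1, rem=7, I/O yield, promote→Q0. Q0=[P2,P3,P1] Q1=[P4] Q2=[]
t=25-27: P2@Q0 runs 2, rem=4, I/O yield, promote→Q0. Q0=[P3,P1,P2] Q1=[P4] Q2=[]
t=27-28: P3@Q0 runs 1, rem=6, I/O yield, promote→Q0. Q0=[P1,P2,P3] Q1=[P4] Q2=[]
t=28-29: P1@Q0 runs 1, rem=6, I/O yield, promote→Q0. Q0=[P2,P3,P1] Q1=[P4] Q2=[]
t=29-31: P2@Q0 runs 2, rem=2, I/O yield, promote→Q0. Q0=[P3,P1,P2] Q1=[P4] Q2=[]
t=31-32: P3@Q0 runs 1, rem=5, I/O yield, promote→Q0. Q0=[P1,P2,P3] Q1=[P4] Q2=[]
t=32-33: P1@Q0 runs 1, rem=5, I/O yield, promote→Q0. Q0=[P2,P3,P1] Q1=[P4] Q2=[]
t=33-35: P2@Q0 runs 2, rem=0, completes. Q0=[P3,P1] Q1=[P4] Q2=[]
t=35-36: P3@Q0 runs 1, rem=4, I/O yield, promote→Q0. Q0=[P1,P3] Q1=[P4] Q2=[]
t=36-37: P1@Q0 runs 1, rem=4, I/O yield, promote→Q0. Q0=[P3,P1] Q1=[P4] Q2=[]
t=37-38: P3@Q0 runs 1, rem=3, I/O yield, promote→Q0. Q0=[P1,P3] Q1=[P4] Q2=[]
t=38-39: P1@Q0 runs 1, rem=3, I/O yield, promote→Q0. Q0=[P3,P1] Q1=[P4] Q2=[]
t=39-40: P3@Q0 runs 1, rem=2, I/O yield, promote→Q0. Q0=[P1,P3] Q1=[P4] Q2=[]
t=40-41: P1@Q0 runs 1, rem=2, I/O yield, promote→Q0. Q0=[P3,P1] Q1=[P4] Q2=[]
t=41-42: P3@Q0 runs 1, rem=1, I/O yield, promote→Q0. Q0=[P1,P3] Q1=[P4] Q2=[]
t=42-43: P1@Q0 runs 1, rem=1, I/O yield, promote→Q0. Q0=[P3,P1] Q1=[P4] Q2=[]
t=43-44: P3@Q0 runs 1, rem=0, completes. Q0=[P1] Q1=[P4] Q2=[]
t=44-45: P1@Q0 runs 1, rem=0, completes. Q0=[] Q1=[P4] Q2=[]
t=45-51: P4@Q1 runs 6, rem=0, completes. Q0=[] Q1=[] Q2=[]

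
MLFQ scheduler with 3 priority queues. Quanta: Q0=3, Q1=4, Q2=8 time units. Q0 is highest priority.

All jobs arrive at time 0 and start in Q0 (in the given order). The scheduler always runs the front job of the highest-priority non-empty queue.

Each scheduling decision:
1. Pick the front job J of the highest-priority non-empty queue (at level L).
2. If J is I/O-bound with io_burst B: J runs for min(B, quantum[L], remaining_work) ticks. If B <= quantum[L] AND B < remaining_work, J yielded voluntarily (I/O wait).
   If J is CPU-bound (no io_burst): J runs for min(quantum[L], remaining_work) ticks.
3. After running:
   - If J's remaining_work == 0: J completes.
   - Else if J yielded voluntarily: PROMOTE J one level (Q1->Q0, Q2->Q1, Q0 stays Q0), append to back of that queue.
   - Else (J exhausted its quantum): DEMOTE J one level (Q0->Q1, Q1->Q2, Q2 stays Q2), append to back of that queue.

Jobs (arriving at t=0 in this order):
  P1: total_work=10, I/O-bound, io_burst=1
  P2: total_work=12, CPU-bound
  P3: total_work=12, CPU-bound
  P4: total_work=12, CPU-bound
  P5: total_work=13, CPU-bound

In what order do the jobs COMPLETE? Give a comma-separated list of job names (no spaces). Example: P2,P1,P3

Answer: P1,P2,P3,P4,P5

Derivation:
t=0-1: P1@Q0 runs 1, rem=9, I/O yield, promote→Q0. Q0=[P2,P3,P4,P5,P1] Q1=[] Q2=[]
t=1-4: P2@Q0 runs 3, rem=9, quantum used, demote→Q1. Q0=[P3,P4,P5,P1] Q1=[P2] Q2=[]
t=4-7: P3@Q0 runs 3, rem=9, quantum used, demote→Q1. Q0=[P4,P5,P1] Q1=[P2,P3] Q2=[]
t=7-10: P4@Q0 runs 3, rem=9, quantum used, demote→Q1. Q0=[P5,P1] Q1=[P2,P3,P4] Q2=[]
t=10-13: P5@Q0 runs 3, rem=10, quantum used, demote→Q1. Q0=[P1] Q1=[P2,P3,P4,P5] Q2=[]
t=13-14: P1@Q0 runs 1, rem=8, I/O yield, promote→Q0. Q0=[P1] Q1=[P2,P3,P4,P5] Q2=[]
t=14-15: P1@Q0 runs 1, rem=7, I/O yield, promote→Q0. Q0=[P1] Q1=[P2,P3,P4,P5] Q2=[]
t=15-16: P1@Q0 runs 1, rem=6, I/O yield, promote→Q0. Q0=[P1] Q1=[P2,P3,P4,P5] Q2=[]
t=16-17: P1@Q0 runs 1, rem=5, I/O yield, promote→Q0. Q0=[P1] Q1=[P2,P3,P4,P5] Q2=[]
t=17-18: P1@Q0 runs 1, rem=4, I/O yield, promote→Q0. Q0=[P1] Q1=[P2,P3,P4,P5] Q2=[]
t=18-19: P1@Q0 runs 1, rem=3, I/O yield, promote→Q0. Q0=[P1] Q1=[P2,P3,P4,P5] Q2=[]
t=19-20: P1@Q0 runs 1, rem=2, I/O yield, promote→Q0. Q0=[P1] Q1=[P2,P3,P4,P5] Q2=[]
t=20-21: P1@Q0 runs 1, rem=1, I/O yield, promote→Q0. Q0=[P1] Q1=[P2,P3,P4,P5] Q2=[]
t=21-22: P1@Q0 runs 1, rem=0, completes. Q0=[] Q1=[P2,P3,P4,P5] Q2=[]
t=22-26: P2@Q1 runs 4, rem=5, quantum used, demote→Q2. Q0=[] Q1=[P3,P4,P5] Q2=[P2]
t=26-30: P3@Q1 runs 4, rem=5, quantum used, demote→Q2. Q0=[] Q1=[P4,P5] Q2=[P2,P3]
t=30-34: P4@Q1 runs 4, rem=5, quantum used, demote→Q2. Q0=[] Q1=[P5] Q2=[P2,P3,P4]
t=34-38: P5@Q1 runs 4, rem=6, quantum used, demote→Q2. Q0=[] Q1=[] Q2=[P2,P3,P4,P5]
t=38-43: P2@Q2 runs 5, rem=0, completes. Q0=[] Q1=[] Q2=[P3,P4,P5]
t=43-48: P3@Q2 runs 5, rem=0, completes. Q0=[] Q1=[] Q2=[P4,P5]
t=48-53: P4@Q2 runs 5, rem=0, completes. Q0=[] Q1=[] Q2=[P5]
t=53-59: P5@Q2 runs 6, rem=0, completes. Q0=[] Q1=[] Q2=[]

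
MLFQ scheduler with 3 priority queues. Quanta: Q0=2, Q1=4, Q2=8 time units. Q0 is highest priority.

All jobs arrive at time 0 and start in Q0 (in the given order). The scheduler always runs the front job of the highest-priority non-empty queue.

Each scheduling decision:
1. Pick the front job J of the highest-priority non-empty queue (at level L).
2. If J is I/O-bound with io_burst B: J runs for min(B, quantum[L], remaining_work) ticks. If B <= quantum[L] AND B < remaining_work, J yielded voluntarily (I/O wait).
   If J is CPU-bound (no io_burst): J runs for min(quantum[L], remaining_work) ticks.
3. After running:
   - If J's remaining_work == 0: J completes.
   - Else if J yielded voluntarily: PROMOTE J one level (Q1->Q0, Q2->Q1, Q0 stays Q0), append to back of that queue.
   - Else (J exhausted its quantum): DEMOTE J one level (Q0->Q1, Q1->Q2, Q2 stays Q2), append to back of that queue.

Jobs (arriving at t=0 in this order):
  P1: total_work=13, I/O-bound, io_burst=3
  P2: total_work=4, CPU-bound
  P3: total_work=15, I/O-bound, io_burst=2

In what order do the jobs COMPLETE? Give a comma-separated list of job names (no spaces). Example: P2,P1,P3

Answer: P3,P2,P1

Derivation:
t=0-2: P1@Q0 runs 2, rem=11, quantum used, demote→Q1. Q0=[P2,P3] Q1=[P1] Q2=[]
t=2-4: P2@Q0 runs 2, rem=2, quantum used, demote→Q1. Q0=[P3] Q1=[P1,P2] Q2=[]
t=4-6: P3@Q0 runs 2, rem=13, I/O yield, promote→Q0. Q0=[P3] Q1=[P1,P2] Q2=[]
t=6-8: P3@Q0 runs 2, rem=11, I/O yield, promote→Q0. Q0=[P3] Q1=[P1,P2] Q2=[]
t=8-10: P3@Q0 runs 2, rem=9, I/O yield, promote→Q0. Q0=[P3] Q1=[P1,P2] Q2=[]
t=10-12: P3@Q0 runs 2, rem=7, I/O yield, promote→Q0. Q0=[P3] Q1=[P1,P2] Q2=[]
t=12-14: P3@Q0 runs 2, rem=5, I/O yield, promote→Q0. Q0=[P3] Q1=[P1,P2] Q2=[]
t=14-16: P3@Q0 runs 2, rem=3, I/O yield, promote→Q0. Q0=[P3] Q1=[P1,P2] Q2=[]
t=16-18: P3@Q0 runs 2, rem=1, I/O yield, promote→Q0. Q0=[P3] Q1=[P1,P2] Q2=[]
t=18-19: P3@Q0 runs 1, rem=0, completes. Q0=[] Q1=[P1,P2] Q2=[]
t=19-22: P1@Q1 runs 3, rem=8, I/O yield, promote→Q0. Q0=[P1] Q1=[P2] Q2=[]
t=22-24: P1@Q0 runs 2, rem=6, quantum used, demote→Q1. Q0=[] Q1=[P2,P1] Q2=[]
t=24-26: P2@Q1 runs 2, rem=0, completes. Q0=[] Q1=[P1] Q2=[]
t=26-29: P1@Q1 runs 3, rem=3, I/O yield, promote→Q0. Q0=[P1] Q1=[] Q2=[]
t=29-31: P1@Q0 runs 2, rem=1, quantum used, demote→Q1. Q0=[] Q1=[P1] Q2=[]
t=31-32: P1@Q1 runs 1, rem=0, completes. Q0=[] Q1=[] Q2=[]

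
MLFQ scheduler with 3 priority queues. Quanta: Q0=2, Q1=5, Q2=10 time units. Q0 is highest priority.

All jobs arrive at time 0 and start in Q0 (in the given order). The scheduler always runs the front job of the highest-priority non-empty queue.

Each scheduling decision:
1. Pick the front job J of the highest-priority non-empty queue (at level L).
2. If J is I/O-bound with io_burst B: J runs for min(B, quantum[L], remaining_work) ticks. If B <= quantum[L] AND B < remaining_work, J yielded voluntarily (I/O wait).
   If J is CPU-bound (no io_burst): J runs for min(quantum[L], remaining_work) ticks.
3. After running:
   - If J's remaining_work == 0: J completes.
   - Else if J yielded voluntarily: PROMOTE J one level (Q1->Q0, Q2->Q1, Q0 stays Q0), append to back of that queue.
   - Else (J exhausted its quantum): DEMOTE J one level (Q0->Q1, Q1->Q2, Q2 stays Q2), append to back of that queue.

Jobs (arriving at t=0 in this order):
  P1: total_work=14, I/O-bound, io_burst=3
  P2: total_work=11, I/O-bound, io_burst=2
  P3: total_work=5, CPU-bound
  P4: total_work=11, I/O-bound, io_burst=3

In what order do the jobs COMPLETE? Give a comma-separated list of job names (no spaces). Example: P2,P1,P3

t=0-2: P1@Q0 runs 2, rem=12, quantum used, demote→Q1. Q0=[P2,P3,P4] Q1=[P1] Q2=[]
t=2-4: P2@Q0 runs 2, rem=9, I/O yield, promote→Q0. Q0=[P3,P4,P2] Q1=[P1] Q2=[]
t=4-6: P3@Q0 runs 2, rem=3, quantum used, demote→Q1. Q0=[P4,P2] Q1=[P1,P3] Q2=[]
t=6-8: P4@Q0 runs 2, rem=9, quantum used, demote→Q1. Q0=[P2] Q1=[P1,P3,P4] Q2=[]
t=8-10: P2@Q0 runs 2, rem=7, I/O yield, promote→Q0. Q0=[P2] Q1=[P1,P3,P4] Q2=[]
t=10-12: P2@Q0 runs 2, rem=5, I/O yield, promote→Q0. Q0=[P2] Q1=[P1,P3,P4] Q2=[]
t=12-14: P2@Q0 runs 2, rem=3, I/O yield, promote→Q0. Q0=[P2] Q1=[P1,P3,P4] Q2=[]
t=14-16: P2@Q0 runs 2, rem=1, I/O yield, promote→Q0. Q0=[P2] Q1=[P1,P3,P4] Q2=[]
t=16-17: P2@Q0 runs 1, rem=0, completes. Q0=[] Q1=[P1,P3,P4] Q2=[]
t=17-20: P1@Q1 runs 3, rem=9, I/O yield, promote→Q0. Q0=[P1] Q1=[P3,P4] Q2=[]
t=20-22: P1@Q0 runs 2, rem=7, quantum used, demote→Q1. Q0=[] Q1=[P3,P4,P1] Q2=[]
t=22-25: P3@Q1 runs 3, rem=0, completes. Q0=[] Q1=[P4,P1] Q2=[]
t=25-28: P4@Q1 runs 3, rem=6, I/O yield, promote→Q0. Q0=[P4] Q1=[P1] Q2=[]
t=28-30: P4@Q0 runs 2, rem=4, quantum used, demote→Q1. Q0=[] Q1=[P1,P4] Q2=[]
t=30-33: P1@Q1 runs 3, rem=4, I/O yield, promote→Q0. Q0=[P1] Q1=[P4] Q2=[]
t=33-35: P1@Q0 runs 2, rem=2, quantum used, demote→Q1. Q0=[] Q1=[P4,P1] Q2=[]
t=35-38: P4@Q1 runs 3, rem=1, I/O yield, promote→Q0. Q0=[P4] Q1=[P1] Q2=[]
t=38-39: P4@Q0 runs 1, rem=0, completes. Q0=[] Q1=[P1] Q2=[]
t=39-41: P1@Q1 runs 2, rem=0, completes. Q0=[] Q1=[] Q2=[]

Answer: P2,P3,P4,P1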